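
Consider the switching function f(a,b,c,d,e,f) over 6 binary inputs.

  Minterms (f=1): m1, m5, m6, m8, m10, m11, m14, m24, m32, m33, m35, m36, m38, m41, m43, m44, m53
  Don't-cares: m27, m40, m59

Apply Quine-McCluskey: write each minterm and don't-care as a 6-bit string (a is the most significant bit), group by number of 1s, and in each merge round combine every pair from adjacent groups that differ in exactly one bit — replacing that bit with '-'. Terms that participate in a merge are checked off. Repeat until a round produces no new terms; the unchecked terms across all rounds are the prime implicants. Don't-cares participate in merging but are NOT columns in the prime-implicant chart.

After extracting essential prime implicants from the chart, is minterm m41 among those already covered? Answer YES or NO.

size-2^0 implicants → 000001(✓)  000101(✓)  000110(✓)  001000(✓)  001010(✓)  001011(✓)  001110(✓)  011000(✓)  011011(✓)  100000(✓)  100001(✓)  100011(✓)  100100(✓)  100110(✓)  101000(✓)  101001(✓)  101011(✓)  101100(✓)  110101  111011(✓)
size-2^1 implicants → -00001  -00110  -01000  -01011(✓)  -11011(✓)  0-1000  0-1011(✓)  00-110  000-01  001-10  0010-0  00101-  1-1011(✓)  10-000(✓)  10-001(✓)  10-011(✓)  10-100(✓)  100-00(✓)  1000-1(✓)  10000-(✓)  1001-0  101-00(✓)  1010-1(✓)  10100-(✓)
size-2^2 implicants → --1011  10--00  10-0-1  10-00-
Unchecked terms (primes): --1011, -00001, -00110, -01000, 0-1000, 00-110, 000-01, 001-10, 0010-0, 00101-, 10--00, 10-0-1, 10-00-, 1001-0, 110101
Minterm coverage:
  m1 ⊆ -00001,000-01
  m5 ⊆ 000-01 [E]
  m6 ⊆ -00110,00-110
  m8 ⊆ -01000,0-1000,0010-0
  m10 ⊆ 001-10,0010-0,00101-
  m11 ⊆ --1011,00101-
  m14 ⊆ 00-110,001-10
  m24 ⊆ 0-1000 [E]
  m32 ⊆ 10--00,10-00-
  m33 ⊆ -00001,10-0-1,10-00-
  m35 ⊆ 10-0-1 [E]
  m36 ⊆ 10--00,1001-0
  m38 ⊆ -00110,1001-0
  m41 ⊆ 10-0-1,10-00-
  m43 ⊆ --1011,10-0-1
  m44 ⊆ 10--00 [E]
  m53 ⊆ 110101 [E]
E = {0-1000, 000-01, 10--00, 10-0-1, 110101}

YES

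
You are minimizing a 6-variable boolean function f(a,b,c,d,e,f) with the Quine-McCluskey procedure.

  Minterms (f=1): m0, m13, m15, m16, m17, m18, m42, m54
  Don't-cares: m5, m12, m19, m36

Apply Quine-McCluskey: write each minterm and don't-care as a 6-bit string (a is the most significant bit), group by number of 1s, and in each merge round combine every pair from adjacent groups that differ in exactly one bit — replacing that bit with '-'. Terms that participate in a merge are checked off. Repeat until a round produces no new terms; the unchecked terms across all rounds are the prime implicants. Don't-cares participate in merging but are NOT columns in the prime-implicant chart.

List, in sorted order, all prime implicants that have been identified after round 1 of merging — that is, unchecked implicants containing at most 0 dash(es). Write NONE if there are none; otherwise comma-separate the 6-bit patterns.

[col 0] 000000*, 000101*, 001100*, 001101*, 001111*, 010000*, 010001*, 010010*, 010011*, 100100, 101010, 110110
[col 1] 0-0000, 00-101, 0011-1, 00110-, 0100-0*, 0100-1*, 01000-*, 01001-*
[col 2] 0100--
Prime implicants: 0-0000, 00-101, 0011-1, 00110-, 0100--, 100100, 101010, 110110

100100, 101010, 110110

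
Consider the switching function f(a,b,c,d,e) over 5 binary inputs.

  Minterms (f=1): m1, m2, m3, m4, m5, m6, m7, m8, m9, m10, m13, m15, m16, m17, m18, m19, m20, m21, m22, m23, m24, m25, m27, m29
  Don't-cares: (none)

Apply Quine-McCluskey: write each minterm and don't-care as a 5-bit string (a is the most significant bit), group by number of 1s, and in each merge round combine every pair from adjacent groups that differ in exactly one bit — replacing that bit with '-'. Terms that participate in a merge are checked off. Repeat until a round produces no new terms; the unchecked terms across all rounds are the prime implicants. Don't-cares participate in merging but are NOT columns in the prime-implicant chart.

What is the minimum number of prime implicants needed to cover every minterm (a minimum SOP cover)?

7

size-2^0 implicants → 00001(✓)  00010(✓)  00011(✓)  00100(✓)  00101(✓)  00110(✓)  00111(✓)  01000(✓)  01001(✓)  01010(✓)  01101(✓)  01111(✓)  10000(✓)  10001(✓)  10010(✓)  10011(✓)  10100(✓)  10101(✓)  10110(✓)  10111(✓)  11000(✓)  11001(✓)  11011(✓)  11101(✓)
size-2^1 implicants → -0001(✓)  -0010(✓)  -0011(✓)  -0100(✓)  -0101(✓)  -0110(✓)  -0111(✓)  -1000(✓)  -1001(✓)  -1101(✓)  0-001(✓)  0-010  0-101(✓)  0-111(✓)  00-01(✓)  00-10(✓)  00-11(✓)  000-1(✓)  0001-(✓)  001-0(✓)  001-1(✓)  0010-(✓)  0011-(✓)  01-01(✓)  010-0  0100-(✓)  011-1(✓)  1-000(✓)  1-001(✓)  1-011(✓)  1-101(✓)  10-00(✓)  10-01(✓)  10-10(✓)  10-11(✓)  100-0(✓)  100-1(✓)  1000-(✓)  1001-(✓)  101-0(✓)  101-1(✓)  1010-(✓)  1011-(✓)  11-01(✓)  110-1(✓)  1100-(✓)
size-2^2 implicants → --001(✓)  --101(✓)  -0-01(✓)  -0-10(✓)  -0-11(✓)  -00-1(✓)  -001-(✓)  -01-0(✓)  -01-1(✓)  -010-(✓)  -011-(✓)  -1-01(✓)  -100-  0--01(✓)  0-1-1  00--1(✓)  00-1-(✓)  001--(✓)  1--01(✓)  1-0-1  1-00-  10--0(✓)  10--1(✓)  10-0-(✓)  10-1-(✓)  100--(✓)  101--(✓)
size-2^3 implicants → ---01  -0--1  -0-1-  -01--  10---
Unchecked terms (primes): ---01, -0--1, -0-1-, -01--, -100-, 0-010, 0-1-1, 010-0, 1-0-1, 1-00-, 10---
Minterm coverage:
  m1 ⊆ ---01,-0--1
  m2 ⊆ -0-1-,0-010
  m3 ⊆ -0--1,-0-1-
  m4 ⊆ -01-- [E]
  m5 ⊆ ---01,-0--1,-01--,0-1-1
  m6 ⊆ -0-1-,-01--
  m7 ⊆ -0--1,-0-1-,-01--,0-1-1
  m8 ⊆ -100-,010-0
  m9 ⊆ ---01,-100-
  m10 ⊆ 0-010,010-0
  m13 ⊆ ---01,0-1-1
  m15 ⊆ 0-1-1 [E]
  m16 ⊆ 1-00-,10---
  m17 ⊆ ---01,-0--1,1-0-1,1-00-,10---
  m18 ⊆ -0-1-,10---
  m19 ⊆ -0--1,-0-1-,1-0-1,10---
  m20 ⊆ -01--,10---
  m21 ⊆ ---01,-0--1,-01--,10---
  m22 ⊆ -0-1-,-01--,10---
  m23 ⊆ -0--1,-0-1-,-01--,10---
  m24 ⊆ -100-,1-00-
  m25 ⊆ ---01,-100-,1-0-1,1-00-
  m27 ⊆ 1-0-1 [E]
  m29 ⊆ ---01 [E]
E = {---01, -01--, 0-1-1, 1-0-1}
Petrick residual → -0-1-, 010-0, 1-00-
Cover = d'e + b'd + b'c + a'ce + a'bc'e' + ac'e + ac'd'  |cover|=7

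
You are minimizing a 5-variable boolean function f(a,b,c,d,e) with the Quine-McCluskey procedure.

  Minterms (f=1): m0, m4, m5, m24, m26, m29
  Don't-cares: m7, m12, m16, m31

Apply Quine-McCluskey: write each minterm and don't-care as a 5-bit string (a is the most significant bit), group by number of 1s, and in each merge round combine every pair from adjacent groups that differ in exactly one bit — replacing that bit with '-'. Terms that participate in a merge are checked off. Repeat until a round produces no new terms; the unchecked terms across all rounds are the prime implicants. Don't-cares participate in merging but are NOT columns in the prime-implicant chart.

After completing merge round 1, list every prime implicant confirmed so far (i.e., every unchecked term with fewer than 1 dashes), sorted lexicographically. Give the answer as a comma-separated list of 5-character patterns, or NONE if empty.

Round 0: 00000✓ 00100✓ 00101✓ 00111✓ 01100✓ 10000✓ 11000✓ 11010✓ 11101✓ 11111✓
Round 1: -0000 0-100 00-00 001-1 0010- 1-000 110-0 111-1
PIs = {-0000, 0-100, 00-00, 001-1, 0010-, 1-000, 110-0, 111-1}

NONE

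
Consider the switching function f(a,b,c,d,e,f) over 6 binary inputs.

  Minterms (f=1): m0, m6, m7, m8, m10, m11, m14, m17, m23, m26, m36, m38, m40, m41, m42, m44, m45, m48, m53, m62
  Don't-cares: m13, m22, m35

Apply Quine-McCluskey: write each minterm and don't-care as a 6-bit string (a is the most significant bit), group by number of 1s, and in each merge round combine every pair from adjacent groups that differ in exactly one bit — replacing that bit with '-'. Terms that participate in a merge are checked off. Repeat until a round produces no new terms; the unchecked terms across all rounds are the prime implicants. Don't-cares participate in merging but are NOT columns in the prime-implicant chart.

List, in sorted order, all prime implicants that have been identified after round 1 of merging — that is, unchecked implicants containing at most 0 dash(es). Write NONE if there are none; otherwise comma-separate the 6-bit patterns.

010001, 100011, 110000, 110101, 111110

[col 0] 000000*, 000110*, 000111*, 001000*, 001010*, 001011*, 001101*, 001110*, 010001, 010110*, 010111*, 011010*, 100011, 100100*, 100110*, 101000*, 101001*, 101010*, 101100*, 101101*, 110000, 110101, 111110
[col 1] -00110, -01000*, -01010*, -01101, 0-0110*, 0-0111*, 0-1010, 00-000, 00-110, 00011-*, 001-10, 0010-0*, 00101-, 01011-*, 10-100, 1001-0, 101-00*, 101-01*, 1010-0*, 10100-*, 10110-*
[col 2] -010-0, 0-011-, 101-0-
Prime implicants: -00110, -010-0, -01101, 0-011-, 0-1010, 00-000, 00-110, 001-10, 00101-, 010001, 10-100, 100011, 1001-0, 101-0-, 110000, 110101, 111110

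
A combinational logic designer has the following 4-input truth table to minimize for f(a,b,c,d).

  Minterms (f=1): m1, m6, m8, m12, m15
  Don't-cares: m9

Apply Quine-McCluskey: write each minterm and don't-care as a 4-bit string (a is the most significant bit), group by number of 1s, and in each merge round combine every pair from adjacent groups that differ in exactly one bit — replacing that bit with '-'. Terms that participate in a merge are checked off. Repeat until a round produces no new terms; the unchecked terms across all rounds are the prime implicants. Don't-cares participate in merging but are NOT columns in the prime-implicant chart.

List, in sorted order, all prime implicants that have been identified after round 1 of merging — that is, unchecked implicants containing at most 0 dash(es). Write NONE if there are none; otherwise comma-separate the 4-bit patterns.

0110, 1111

Round 0: 0001✓ 0110 1000✓ 1001✓ 1100✓ 1111
Round 1: -001 1-00 100-
PIs = {-001, 0110, 1-00, 100-, 1111}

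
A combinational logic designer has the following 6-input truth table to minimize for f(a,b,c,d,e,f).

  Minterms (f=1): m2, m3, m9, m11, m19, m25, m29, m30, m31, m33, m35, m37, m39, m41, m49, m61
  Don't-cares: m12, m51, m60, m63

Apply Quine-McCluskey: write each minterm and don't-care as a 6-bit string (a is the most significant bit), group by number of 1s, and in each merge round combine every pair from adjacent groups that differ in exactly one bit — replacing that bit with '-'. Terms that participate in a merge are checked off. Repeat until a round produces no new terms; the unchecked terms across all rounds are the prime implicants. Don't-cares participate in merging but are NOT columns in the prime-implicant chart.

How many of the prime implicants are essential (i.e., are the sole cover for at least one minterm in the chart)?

5

size-2^0 implicants → 000010(✓)  000011(✓)  001001(✓)  001011(✓)  001100  010011(✓)  011001(✓)  011101(✓)  011110(✓)  011111(✓)  100001(✓)  100011(✓)  100101(✓)  100111(✓)  101001(✓)  110001(✓)  110011(✓)  111100(✓)  111101(✓)  111111(✓)
size-2^1 implicants → -00011(✓)  -01001  -10011(✓)  -11101(✓)  -11111(✓)  0-0011(✓)  0-1001  00-011  00001-  0010-1  011-01  0111-1(✓)  01111-  1-0001(✓)  1-0011(✓)  10-001  100-01(✓)  100-11(✓)  1000-1(✓)  1001-1(✓)  1100-1(✓)  1111-1(✓)  11110-
size-2^2 implicants → --0011  -111-1  1-00-1  100--1
Unchecked terms (primes): --0011, -01001, -111-1, 0-1001, 00-011, 00001-, 0010-1, 001100, 011-01, 01111-, 1-00-1, 10-001, 100--1, 11110-
Minterm coverage:
  m2 ⊆ 00001- [E]
  m3 ⊆ --0011,00-011,00001-
  m9 ⊆ -01001,0-1001,0010-1
  m11 ⊆ 00-011,0010-1
  m19 ⊆ --0011 [E]
  m25 ⊆ 0-1001,011-01
  m29 ⊆ -111-1,011-01
  m30 ⊆ 01111- [E]
  m31 ⊆ -111-1,01111-
  m33 ⊆ 1-00-1,10-001,100--1
  m35 ⊆ --0011,1-00-1,100--1
  m37 ⊆ 100--1 [E]
  m39 ⊆ 100--1 [E]
  m41 ⊆ -01001,10-001
  m49 ⊆ 1-00-1 [E]
  m61 ⊆ -111-1,11110-
E = {--0011, 00001-, 01111-, 1-00-1, 100--1}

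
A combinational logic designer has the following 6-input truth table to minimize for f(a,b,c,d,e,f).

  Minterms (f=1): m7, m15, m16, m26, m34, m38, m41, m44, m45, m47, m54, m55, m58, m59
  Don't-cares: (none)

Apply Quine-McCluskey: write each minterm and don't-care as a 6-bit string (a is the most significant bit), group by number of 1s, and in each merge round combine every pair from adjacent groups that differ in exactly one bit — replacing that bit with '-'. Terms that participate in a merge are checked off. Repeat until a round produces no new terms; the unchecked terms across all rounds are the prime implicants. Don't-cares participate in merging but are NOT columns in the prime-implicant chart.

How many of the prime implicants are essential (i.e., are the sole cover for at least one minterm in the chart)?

size-2^0 implicants → 000111(✓)  001111(✓)  010000  011010(✓)  100010(✓)  100110(✓)  101001(✓)  101100(✓)  101101(✓)  101111(✓)  110110(✓)  110111(✓)  111010(✓)  111011(✓)
size-2^1 implicants → -01111  -11010  00-111  1-0110  100-10  101-01  1011-1  10110-  11011-  11101-
Unchecked terms (primes): -01111, -11010, 00-111, 010000, 1-0110, 100-10, 101-01, 1011-1, 10110-, 11011-, 11101-
Minterm coverage:
  m7 ⊆ 00-111 [E]
  m15 ⊆ -01111,00-111
  m16 ⊆ 010000 [E]
  m26 ⊆ -11010 [E]
  m34 ⊆ 100-10 [E]
  m38 ⊆ 1-0110,100-10
  m41 ⊆ 101-01 [E]
  m44 ⊆ 10110- [E]
  m45 ⊆ 101-01,1011-1,10110-
  m47 ⊆ -01111,1011-1
  m54 ⊆ 1-0110,11011-
  m55 ⊆ 11011- [E]
  m58 ⊆ -11010,11101-
  m59 ⊆ 11101- [E]
E = {-11010, 00-111, 010000, 100-10, 101-01, 10110-, 11011-, 11101-}

8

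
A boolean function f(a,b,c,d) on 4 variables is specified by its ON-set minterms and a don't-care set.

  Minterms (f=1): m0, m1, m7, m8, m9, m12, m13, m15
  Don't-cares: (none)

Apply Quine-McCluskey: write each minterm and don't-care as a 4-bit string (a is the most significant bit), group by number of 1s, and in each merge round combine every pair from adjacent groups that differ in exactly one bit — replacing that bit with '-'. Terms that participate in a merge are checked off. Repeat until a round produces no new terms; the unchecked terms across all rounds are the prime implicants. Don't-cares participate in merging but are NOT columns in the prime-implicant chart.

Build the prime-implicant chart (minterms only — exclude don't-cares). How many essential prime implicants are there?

[col 0] 0000*, 0001*, 0111*, 1000*, 1001*, 1100*, 1101*, 1111*
[col 1] -000*, -001*, -111, 000-*, 1-00*, 1-01*, 100-*, 11-1, 110-*
[col 2] -00-, 1-0-
Prime implicants: -00-, -111, 1-0-, 11-1
PI chart (minterm → PIs covering it):
  0 | -00-  (sole → essential)
  1 | -00-  (sole → essential)
  7 | -111  (sole → essential)
  8 | -00-,1-0-
  9 | -00-,1-0-
  12 | 1-0-  (sole → essential)
  13 | 1-0-,11-1
  15 | -111,11-1
Essential prime implicants: -00-, -111, 1-0-

3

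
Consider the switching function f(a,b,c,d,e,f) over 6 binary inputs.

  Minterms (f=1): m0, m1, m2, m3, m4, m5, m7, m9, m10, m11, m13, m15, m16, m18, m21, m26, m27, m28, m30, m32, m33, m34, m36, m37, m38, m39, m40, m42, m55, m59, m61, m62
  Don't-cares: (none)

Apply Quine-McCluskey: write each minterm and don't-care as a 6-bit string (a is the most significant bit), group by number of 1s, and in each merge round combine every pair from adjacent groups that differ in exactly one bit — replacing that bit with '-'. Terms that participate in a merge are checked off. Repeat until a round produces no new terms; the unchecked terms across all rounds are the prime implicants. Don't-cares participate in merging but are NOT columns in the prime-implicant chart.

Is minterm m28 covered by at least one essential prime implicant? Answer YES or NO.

YES

size-2^0 implicants → 000000(✓)  000001(✓)  000010(✓)  000011(✓)  000100(✓)  000101(✓)  000111(✓)  001001(✓)  001010(✓)  001011(✓)  001101(✓)  001111(✓)  010000(✓)  010010(✓)  010101(✓)  011010(✓)  011011(✓)  011100(✓)  011110(✓)  100000(✓)  100001(✓)  100010(✓)  100100(✓)  100101(✓)  100110(✓)  100111(✓)  101000(✓)  101010(✓)  110111(✓)  111011(✓)  111101  111110(✓)
size-2^1 implicants → -00000(✓)  -00001(✓)  -00010(✓)  -00100(✓)  -00101(✓)  -00111(✓)  -01010(✓)  -11011  -11110  0-0000(✓)  0-0010(✓)  0-0101  0-1010(✓)  0-1011(✓)  00-001(✓)  00-010(✓)  00-011(✓)  00-101(✓)  00-111(✓)  000-00(✓)  000-01(✓)  000-11(✓)  0000-0(✓)  0000-1(✓)  00000-(✓)  00001-(✓)  0001-1(✓)  00010-(✓)  001-01(✓)  001-11(✓)  0010-1(✓)  00101-(✓)  0011-1(✓)  01-010(✓)  0100-0(✓)  011-10  01101-(✓)  0111-0  1-0111  10-000(✓)  10-010(✓)  100-00(✓)  100-01(✓)  100-10(✓)  1000-0(✓)  10000-(✓)  1001-0(✓)  1001-1(✓)  10010-(✓)  10011-(✓)  1010-0(✓)
size-2^2 implicants → -0-010  -00-00(✓)  -00-01(✓)  -000-0  -0000-(✓)  -001-1  -0010-(✓)  0--010  0-00-0  0-101-  00--01(✓)  00--11(✓)  00-0-1(✓)  00-01-  00-1-1(✓)  000--1(✓)  000-0-(✓)  0000--  001--1(✓)  10-0-0  100--0  100-0-(✓)  1001--
size-2^3 implicants → -00-0-  00---1
Unchecked terms (primes): -0-010, -00-0-, -000-0, -001-1, -11011, -11110, 0--010, 0-00-0, 0-0101, 0-101-, 00---1, 00-01-, 0000--, 011-10, 0111-0, 1-0111, 10-0-0, 100--0, 1001--, 111101
Minterm coverage:
  m0 ⊆ -00-0-,-000-0,0-00-0,0000--
  m1 ⊆ -00-0-,00---1,0000--
  m2 ⊆ -0-010,-000-0,0--010,0-00-0,00-01-,0000--
  m3 ⊆ 00---1,00-01-,0000--
  m4 ⊆ -00-0- [E]
  m5 ⊆ -00-0-,-001-1,0-0101,00---1
  m7 ⊆ -001-1,00---1
  m9 ⊆ 00---1 [E]
  m10 ⊆ -0-010,0--010,0-101-,00-01-
  m11 ⊆ 0-101-,00---1,00-01-
  m13 ⊆ 00---1 [E]
  m15 ⊆ 00---1 [E]
  m16 ⊆ 0-00-0 [E]
  m18 ⊆ 0--010,0-00-0
  m21 ⊆ 0-0101 [E]
  m26 ⊆ 0--010,0-101-,011-10
  m27 ⊆ -11011,0-101-
  m28 ⊆ 0111-0 [E]
  m30 ⊆ -11110,011-10,0111-0
  m32 ⊆ -00-0-,-000-0,10-0-0,100--0
  m33 ⊆ -00-0- [E]
  m34 ⊆ -0-010,-000-0,10-0-0,100--0
  m36 ⊆ -00-0-,100--0,1001--
  m37 ⊆ -00-0-,-001-1,1001--
  m38 ⊆ 100--0,1001--
  m39 ⊆ -001-1,1-0111,1001--
  m40 ⊆ 10-0-0 [E]
  m42 ⊆ -0-010,10-0-0
  m55 ⊆ 1-0111 [E]
  m59 ⊆ -11011 [E]
  m61 ⊆ 111101 [E]
  m62 ⊆ -11110 [E]
E = {-00-0-, -11011, -11110, 0-00-0, 0-0101, 00---1, 0111-0, 1-0111, 10-0-0, 111101}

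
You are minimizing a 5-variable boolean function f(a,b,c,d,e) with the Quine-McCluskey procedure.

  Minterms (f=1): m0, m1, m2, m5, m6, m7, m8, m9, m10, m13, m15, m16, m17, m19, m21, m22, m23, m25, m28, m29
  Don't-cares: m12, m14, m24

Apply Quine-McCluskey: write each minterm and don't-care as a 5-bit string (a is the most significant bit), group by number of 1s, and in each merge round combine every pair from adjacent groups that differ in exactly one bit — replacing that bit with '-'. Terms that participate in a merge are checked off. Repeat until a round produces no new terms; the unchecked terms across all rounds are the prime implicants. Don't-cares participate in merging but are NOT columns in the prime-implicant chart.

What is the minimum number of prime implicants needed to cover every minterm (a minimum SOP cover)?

6

size-2^0 implicants → 00000(✓)  00001(✓)  00010(✓)  00101(✓)  00110(✓)  00111(✓)  01000(✓)  01001(✓)  01010(✓)  01100(✓)  01101(✓)  01110(✓)  01111(✓)  10000(✓)  10001(✓)  10011(✓)  10101(✓)  10110(✓)  10111(✓)  11000(✓)  11001(✓)  11100(✓)  11101(✓)
size-2^1 implicants → -0000(✓)  -0001(✓)  -0101(✓)  -0110(✓)  -0111(✓)  -1000(✓)  -1001(✓)  -1100(✓)  -1101(✓)  0-000(✓)  0-001(✓)  0-010(✓)  0-101(✓)  0-110(✓)  0-111(✓)  00-01(✓)  00-10(✓)  000-0(✓)  0000-(✓)  001-1(✓)  0011-(✓)  01-00(✓)  01-01(✓)  01-10(✓)  010-0(✓)  0100-(✓)  011-0(✓)  011-1(✓)  0110-(✓)  0111-(✓)  1-000(✓)  1-001(✓)  1-101(✓)  10-01(✓)  10-11(✓)  100-1(✓)  1000-(✓)  101-1(✓)  1011-(✓)  11-00(✓)  11-01(✓)  1100-(✓)  1110-(✓)
size-2^2 implicants → --000(✓)  --001(✓)  --101(✓)  -0-01(✓)  -000-(✓)  -01-1  -011-  -1-00(✓)  -1-01(✓)  -100-(✓)  -110-(✓)  0--01(✓)  0--10  0-0-0  0-00-(✓)  0-1-1  0-11-  01--0  01-0-(✓)  011--  1--01(✓)  1-00-(✓)  10--1  11-0-(✓)
size-2^3 implicants → ---01  --00-  -1-0-
Unchecked terms (primes): ---01, --00-, -01-1, -011-, -1-0-, 0--10, 0-0-0, 0-1-1, 0-11-, 01--0, 011--, 10--1
Minterm coverage:
  m0 ⊆ --00-,0-0-0
  m1 ⊆ ---01,--00-
  m2 ⊆ 0--10,0-0-0
  m5 ⊆ ---01,-01-1,0-1-1
  m6 ⊆ -011-,0--10,0-11-
  m7 ⊆ -01-1,-011-,0-1-1,0-11-
  m8 ⊆ --00-,-1-0-,0-0-0,01--0
  m9 ⊆ ---01,--00-,-1-0-
  m10 ⊆ 0--10,0-0-0,01--0
  m13 ⊆ ---01,-1-0-,0-1-1,011--
  m15 ⊆ 0-1-1,0-11-,011--
  m16 ⊆ --00- [E]
  m17 ⊆ ---01,--00-,10--1
  m19 ⊆ 10--1 [E]
  m21 ⊆ ---01,-01-1,10--1
  m22 ⊆ -011- [E]
  m23 ⊆ -01-1,-011-,10--1
  m25 ⊆ ---01,--00-,-1-0-
  m28 ⊆ -1-0- [E]
  m29 ⊆ ---01,-1-0-
E = {--00-, -011-, -1-0-, 10--1}
Petrick residual → 0--10, 0-1-1
Cover = c'd' + b'cd + bd' + a'de' + a'ce + ab'e  |cover|=6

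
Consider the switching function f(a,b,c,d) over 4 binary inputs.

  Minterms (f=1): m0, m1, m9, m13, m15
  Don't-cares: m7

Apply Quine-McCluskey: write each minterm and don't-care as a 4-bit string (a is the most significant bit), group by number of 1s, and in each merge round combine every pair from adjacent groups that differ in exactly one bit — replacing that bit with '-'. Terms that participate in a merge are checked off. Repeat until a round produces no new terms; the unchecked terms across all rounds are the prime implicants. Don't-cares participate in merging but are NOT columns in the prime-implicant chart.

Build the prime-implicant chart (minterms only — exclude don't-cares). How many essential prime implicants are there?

Round 0: 0000✓ 0001✓ 0111✓ 1001✓ 1101✓ 1111✓
Round 1: -001 -111 000- 1-01 11-1
PIs = {-001, -111, 000-, 1-01, 11-1}
Coverage chart:
  m0: 000- ←essential
  m1: -001,000-
  m9: -001,1-01
  m13: 1-01,11-1
  m15: -111,11-1
Essential: 000-

1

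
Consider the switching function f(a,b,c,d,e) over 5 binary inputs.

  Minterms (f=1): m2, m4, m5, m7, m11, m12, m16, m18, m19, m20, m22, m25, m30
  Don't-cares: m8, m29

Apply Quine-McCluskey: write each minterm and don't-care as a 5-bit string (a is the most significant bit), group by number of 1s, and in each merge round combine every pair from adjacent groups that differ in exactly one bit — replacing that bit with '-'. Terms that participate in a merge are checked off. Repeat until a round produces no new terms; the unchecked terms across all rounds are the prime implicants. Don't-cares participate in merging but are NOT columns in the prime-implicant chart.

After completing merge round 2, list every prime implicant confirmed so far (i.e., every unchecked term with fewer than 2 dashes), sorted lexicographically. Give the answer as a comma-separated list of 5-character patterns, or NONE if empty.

-0010, -0100, 0-100, 001-1, 0010-, 01-00, 01011, 1-110, 1001-, 11-01

size-2^0 implicants → 00010(✓)  00100(✓)  00101(✓)  00111(✓)  01000(✓)  01011  01100(✓)  10000(✓)  10010(✓)  10011(✓)  10100(✓)  10110(✓)  11001(✓)  11101(✓)  11110(✓)
size-2^1 implicants → -0010  -0100  0-100  001-1  0010-  01-00  1-110  10-00(✓)  10-10(✓)  100-0(✓)  1001-  101-0(✓)  11-01
size-2^2 implicants → 10--0
Unchecked terms (primes): -0010, -0100, 0-100, 001-1, 0010-, 01-00, 01011, 1-110, 10--0, 1001-, 11-01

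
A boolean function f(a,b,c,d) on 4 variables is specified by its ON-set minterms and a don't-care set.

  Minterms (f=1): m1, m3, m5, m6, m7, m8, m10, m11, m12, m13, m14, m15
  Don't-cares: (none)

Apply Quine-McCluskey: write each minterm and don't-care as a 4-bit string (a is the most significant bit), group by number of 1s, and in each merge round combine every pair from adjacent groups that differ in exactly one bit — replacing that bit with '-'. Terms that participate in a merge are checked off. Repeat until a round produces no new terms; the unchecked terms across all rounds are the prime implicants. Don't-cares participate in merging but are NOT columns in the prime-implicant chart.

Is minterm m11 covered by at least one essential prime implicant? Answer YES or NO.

NO

[col 0] 0001*, 0011*, 0101*, 0110*, 0111*, 1000*, 1010*, 1011*, 1100*, 1101*, 1110*, 1111*
[col 1] -011*, -101*, -110*, -111*, 0-01*, 0-11*, 00-1*, 01-1*, 011-*, 1-00*, 1-10*, 1-11*, 10-0*, 101-*, 11-0*, 11-1*, 110-*, 111-*
[col 2] --11, -1-1, -11-, 0--1, 1--0, 1-1-, 11--
Prime implicants: --11, -1-1, -11-, 0--1, 1--0, 1-1-, 11--
PI chart (minterm → PIs covering it):
  1 | 0--1  (sole → essential)
  3 | --11,0--1
  5 | -1-1,0--1
  6 | -11-  (sole → essential)
  7 | --11,-1-1,-11-,0--1
  8 | 1--0  (sole → essential)
  10 | 1--0,1-1-
  11 | --11,1-1-
  12 | 1--0,11--
  13 | -1-1,11--
  14 | -11-,1--0,1-1-,11--
  15 | --11,-1-1,-11-,1-1-,11--
Essential prime implicants: -11-, 0--1, 1--0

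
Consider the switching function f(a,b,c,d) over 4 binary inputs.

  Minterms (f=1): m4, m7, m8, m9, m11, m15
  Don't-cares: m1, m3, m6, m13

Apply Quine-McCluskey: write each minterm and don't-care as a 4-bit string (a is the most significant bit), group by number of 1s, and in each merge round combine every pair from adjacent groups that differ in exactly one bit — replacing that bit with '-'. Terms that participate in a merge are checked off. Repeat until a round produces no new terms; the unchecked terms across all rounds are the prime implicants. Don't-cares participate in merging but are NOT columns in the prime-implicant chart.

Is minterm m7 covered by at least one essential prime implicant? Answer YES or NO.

NO

size-2^0 implicants → 0001(✓)  0011(✓)  0100(✓)  0110(✓)  0111(✓)  1000(✓)  1001(✓)  1011(✓)  1101(✓)  1111(✓)
size-2^1 implicants → -001(✓)  -011(✓)  -111(✓)  0-11(✓)  00-1(✓)  01-0  011-  1-01(✓)  1-11(✓)  10-1(✓)  100-  11-1(✓)
size-2^2 implicants → --11  -0-1  1--1
Unchecked terms (primes): --11, -0-1, 01-0, 011-, 1--1, 100-
Minterm coverage:
  m4 ⊆ 01-0 [E]
  m7 ⊆ --11,011-
  m8 ⊆ 100- [E]
  m9 ⊆ -0-1,1--1,100-
  m11 ⊆ --11,-0-1,1--1
  m15 ⊆ --11,1--1
E = {01-0, 100-}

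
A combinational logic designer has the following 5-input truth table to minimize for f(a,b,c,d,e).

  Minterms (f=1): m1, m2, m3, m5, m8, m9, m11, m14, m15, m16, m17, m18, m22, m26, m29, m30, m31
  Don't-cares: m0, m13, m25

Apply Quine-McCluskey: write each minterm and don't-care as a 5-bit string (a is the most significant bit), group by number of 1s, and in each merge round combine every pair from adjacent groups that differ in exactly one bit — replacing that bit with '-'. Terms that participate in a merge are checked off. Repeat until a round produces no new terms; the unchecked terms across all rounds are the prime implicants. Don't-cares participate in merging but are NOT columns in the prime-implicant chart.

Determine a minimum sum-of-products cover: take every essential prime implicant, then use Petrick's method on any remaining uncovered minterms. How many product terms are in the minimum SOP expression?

8

Round 0: 00000✓ 00001✓ 00010✓ 00011✓ 00101✓ 01000✓ 01001✓ 01011✓ 01101✓ 01110✓ 01111✓ 10000✓ 10001✓ 10010✓ 10110✓ 11001✓ 11010✓ 11101✓ 11110✓ 11111✓
Round 1: -0000✓ -0001✓ -0010✓ -1001✓ -1101✓ -1110✓ -1111✓ 0-000✓ 0-001✓ 0-011✓ 0-101✓ 00-01✓ 000-0✓ 000-1✓ 0000-✓ 0001-✓ 01-01✓ 01-11✓ 010-1✓ 0100-✓ 011-1✓ 0111-✓ 1-001✓ 1-010✓ 1-110✓ 10-10✓ 100-0✓ 1000-✓ 11-01✓ 11-10✓ 111-1✓ 1111-✓
Round 2: --001 -00-0 -000- -1-01 -11-1 -111- 0--01 0-0-1 0-00- 000-- 01--1 1--10
PIs = {--001, -00-0, -000-, -1-01, -11-1, -111-, 0--01, 0-0-1, 0-00-, 000--, 01--1, 1--10}
Coverage chart:
  m1: --001,-000-,0--01,0-0-1,0-00-,000--
  m2: -00-0,000--
  m3: 0-0-1,000--
  m5: 0--01 ←essential
  m8: 0-00- ←essential
  m9: --001,-1-01,0--01,0-0-1,0-00-,01--1
  m11: 0-0-1,01--1
  m14: -111- ←essential
  m15: -11-1,-111-,01--1
  m16: -00-0,-000-
  m17: --001,-000-
  m18: -00-0,1--10
  m22: 1--10 ←essential
  m26: 1--10 ←essential
  m29: -1-01,-11-1
  m30: -111-,1--10
  m31: -11-1,-111-
Essential: -111-, 0--01, 0-00-, 1--10
Petrick residual → --001, -00-0, -1-01, 0-0-1
Min cover (8 terms): c'd'e + b'c'e' + bd'e + bcd + a'd'e + a'c'e + a'c'd' + ade'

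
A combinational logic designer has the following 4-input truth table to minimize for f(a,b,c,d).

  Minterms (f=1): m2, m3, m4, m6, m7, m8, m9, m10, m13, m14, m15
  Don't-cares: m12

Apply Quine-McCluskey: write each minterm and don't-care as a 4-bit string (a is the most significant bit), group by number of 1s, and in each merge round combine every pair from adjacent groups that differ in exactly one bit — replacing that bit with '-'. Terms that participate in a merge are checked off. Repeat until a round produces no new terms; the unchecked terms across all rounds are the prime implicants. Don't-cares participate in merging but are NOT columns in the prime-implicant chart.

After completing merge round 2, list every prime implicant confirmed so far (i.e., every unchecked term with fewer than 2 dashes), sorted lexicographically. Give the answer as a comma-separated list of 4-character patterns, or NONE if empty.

NONE

size-2^0 implicants → 0010(✓)  0011(✓)  0100(✓)  0110(✓)  0111(✓)  1000(✓)  1001(✓)  1010(✓)  1100(✓)  1101(✓)  1110(✓)  1111(✓)
size-2^1 implicants → -010(✓)  -100(✓)  -110(✓)  -111(✓)  0-10(✓)  0-11(✓)  001-(✓)  01-0(✓)  011-(✓)  1-00(✓)  1-01(✓)  1-10(✓)  10-0(✓)  100-(✓)  11-0(✓)  11-1(✓)  110-(✓)  111-(✓)
size-2^2 implicants → --10  -1-0  -11-  0-1-  1--0  1-0-  11--
Unchecked terms (primes): --10, -1-0, -11-, 0-1-, 1--0, 1-0-, 11--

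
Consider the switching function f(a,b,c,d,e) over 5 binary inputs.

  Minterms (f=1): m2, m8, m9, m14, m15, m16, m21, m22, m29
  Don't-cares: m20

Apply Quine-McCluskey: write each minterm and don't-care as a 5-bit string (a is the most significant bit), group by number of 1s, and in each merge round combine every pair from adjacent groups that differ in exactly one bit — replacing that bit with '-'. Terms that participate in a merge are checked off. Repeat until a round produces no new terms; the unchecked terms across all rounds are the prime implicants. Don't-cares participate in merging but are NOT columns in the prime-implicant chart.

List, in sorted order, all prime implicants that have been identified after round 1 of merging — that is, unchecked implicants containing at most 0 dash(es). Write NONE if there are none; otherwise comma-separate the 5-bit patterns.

[col 0] 00010, 01000*, 01001*, 01110*, 01111*, 10000*, 10100*, 10101*, 10110*, 11101*
[col 1] 0100-, 0111-, 1-101, 10-00, 101-0, 1010-
Prime implicants: 00010, 0100-, 0111-, 1-101, 10-00, 101-0, 1010-

00010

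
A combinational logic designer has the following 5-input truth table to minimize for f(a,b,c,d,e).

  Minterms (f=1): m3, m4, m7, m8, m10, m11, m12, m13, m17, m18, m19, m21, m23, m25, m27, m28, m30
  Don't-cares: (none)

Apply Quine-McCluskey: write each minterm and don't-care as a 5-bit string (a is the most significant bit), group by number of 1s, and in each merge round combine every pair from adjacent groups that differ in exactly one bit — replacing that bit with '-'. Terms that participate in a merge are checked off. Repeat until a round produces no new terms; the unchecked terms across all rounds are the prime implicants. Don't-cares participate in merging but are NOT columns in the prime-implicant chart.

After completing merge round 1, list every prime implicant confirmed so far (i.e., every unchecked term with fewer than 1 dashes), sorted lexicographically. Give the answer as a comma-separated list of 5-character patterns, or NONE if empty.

Round 0: 00011✓ 00100✓ 00111✓ 01000✓ 01010✓ 01011✓ 01100✓ 01101✓ 10001✓ 10010✓ 10011✓ 10101✓ 10111✓ 11001✓ 11011✓ 11100✓ 11110✓
Round 1: -0011✓ -0111✓ -1011✓ -1100 0-011✓ 0-100 00-11✓ 01-00 010-0 0101- 0110- 1-001✓ 1-011✓ 10-01✓ 10-11✓ 100-1✓ 1001- 101-1✓ 110-1✓ 111-0
Round 2: --011 -0-11 1-0-1 10--1
PIs = {--011, -0-11, -1100, 0-100, 01-00, 010-0, 0101-, 0110-, 1-0-1, 10--1, 1001-, 111-0}

NONE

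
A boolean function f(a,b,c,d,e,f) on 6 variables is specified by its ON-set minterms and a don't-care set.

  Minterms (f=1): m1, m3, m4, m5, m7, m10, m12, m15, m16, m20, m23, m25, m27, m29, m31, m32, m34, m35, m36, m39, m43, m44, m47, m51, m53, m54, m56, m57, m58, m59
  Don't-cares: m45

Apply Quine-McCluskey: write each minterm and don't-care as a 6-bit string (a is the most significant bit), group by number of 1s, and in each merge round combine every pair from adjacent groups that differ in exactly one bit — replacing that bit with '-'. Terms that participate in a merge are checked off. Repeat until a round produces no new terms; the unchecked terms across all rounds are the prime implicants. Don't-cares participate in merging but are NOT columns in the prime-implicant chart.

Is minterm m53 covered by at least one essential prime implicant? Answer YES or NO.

YES

[col 0] 000001*, 000011*, 000100*, 000101*, 000111*, 001010, 001100*, 001111*, 010000*, 010100*, 010111*, 011001*, 011011*, 011101*, 011111*, 100000*, 100010*, 100011*, 100100*, 100111*, 101011*, 101100*, 101101*, 101111*, 110011*, 110101, 110110, 111000*, 111001*, 111010*, 111011*
[col 1] -00011*, -00100*, -00111*, -01100*, -01111*, -11001*, -11011*, 0-0100, 0-0111*, 0-1111*, 00-100*, 00-111*, 000-01*, 000-11*, 0000-1*, 0001-1*, 00010-, 01-111*, 010-00, 011-01*, 011-11*, 0110-1*, 0111-1*, 1-0011*, 1-1011*, 10-011*, 10-100*, 10-111*, 100-00, 100-11*, 1000-0, 10001-, 101-11*, 1011-1, 10110-, 11-011*, 1110-0*, 1110-1*, 11100-*, 11101-*
[col 2] -0-100, -0-111, -00-11, -110-1, 0--111, 000--1, 011--1, 1--011, 10--11, 1110--
Prime implicants: -0-100, -0-111, -00-11, -110-1, 0--111, 0-0100, 000--1, 00010-, 001010, 010-00, 011--1, 1--011, 10--11, 100-00, 1000-0, 10001-, 1011-1, 10110-, 110101, 110110, 1110--
PI chart (minterm → PIs covering it):
  1 | 000--1  (sole → essential)
  3 | -00-11,000--1
  4 | -0-100,0-0100,00010-
  5 | 000--1,00010-
  7 | -0-111,-00-11,0--111,000--1
  10 | 001010  (sole → essential)
  12 | -0-100  (sole → essential)
  15 | -0-111,0--111
  16 | 010-00  (sole → essential)
  20 | 0-0100,010-00
  23 | 0--111  (sole → essential)
  25 | -110-1,011--1
  27 | -110-1,011--1
  29 | 011--1  (sole → essential)
  31 | 0--111,011--1
  32 | 100-00,1000-0
  34 | 1000-0,10001-
  35 | -00-11,1--011,10--11,10001-
  36 | -0-100,100-00
  39 | -0-111,-00-11,10--11
  43 | 1--011,10--11
  44 | -0-100,10110-
  47 | -0-111,10--11,1011-1
  51 | 1--011  (sole → essential)
  53 | 110101  (sole → essential)
  54 | 110110  (sole → essential)
  56 | 1110--  (sole → essential)
  57 | -110-1,1110--
  58 | 1110--  (sole → essential)
  59 | -110-1,1--011,1110--
Essential prime implicants: -0-100, 0--111, 000--1, 001010, 010-00, 011--1, 1--011, 110101, 110110, 1110--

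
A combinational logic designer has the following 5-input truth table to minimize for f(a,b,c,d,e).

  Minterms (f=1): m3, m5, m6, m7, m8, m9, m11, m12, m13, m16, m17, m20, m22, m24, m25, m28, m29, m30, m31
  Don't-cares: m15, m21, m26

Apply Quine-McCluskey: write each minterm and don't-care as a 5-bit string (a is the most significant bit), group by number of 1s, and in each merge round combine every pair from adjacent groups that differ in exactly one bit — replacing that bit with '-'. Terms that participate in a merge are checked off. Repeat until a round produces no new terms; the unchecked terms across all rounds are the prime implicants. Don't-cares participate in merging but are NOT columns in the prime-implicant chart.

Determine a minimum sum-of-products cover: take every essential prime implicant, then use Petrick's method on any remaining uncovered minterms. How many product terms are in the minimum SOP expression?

[col 0] 00011*, 00101*, 00110*, 00111*, 01000*, 01001*, 01011*, 01100*, 01101*, 01111*, 10000*, 10001*, 10100*, 10101*, 10110*, 11000*, 11001*, 11010*, 11100*, 11101*, 11110*, 11111*
[col 1] -0101*, -0110, -1000*, -1001*, -1100*, -1101*, -1111*, 0-011*, 0-101*, 0-111*, 00-11*, 001-1*, 0011-, 01-00*, 01-01*, 01-11*, 010-1*, 0100-*, 011-1*, 0110-*, 1-000*, 1-001*, 1-100*, 1-101*, 1-110*, 10-00*, 10-01*, 1000-*, 101-0*, 1010-*, 11-00*, 11-01*, 11-10*, 110-0*, 1100-*, 111-0*, 111-1*, 1110-*, 1111-*
[col 2] --101, -1-00*, -1-01*, -100-*, -11-1, -110-*, 0--11, 0-1-1, 01--1, 01-0-*, 1--00*, 1--01*, 1-00-*, 1-1-0, 1-10-*, 10-0-*, 11--0, 11-0-*, 111--
[col 3] -1-0-, 1--0-
Prime implicants: --101, -0110, -1-0-, -11-1, 0--11, 0-1-1, 0011-, 01--1, 1--0-, 1-1-0, 11--0, 111--
PI chart (minterm → PIs covering it):
  3 | 0--11  (sole → essential)
  5 | --101,0-1-1
  6 | -0110,0011-
  7 | 0--11,0-1-1,0011-
  8 | -1-0-  (sole → essential)
  9 | -1-0-,01--1
  11 | 0--11,01--1
  12 | -1-0-  (sole → essential)
  13 | --101,-1-0-,-11-1,0-1-1,01--1
  16 | 1--0-  (sole → essential)
  17 | 1--0-  (sole → essential)
  20 | 1--0-,1-1-0
  22 | -0110,1-1-0
  24 | -1-0-,1--0-,11--0
  25 | -1-0-,1--0-
  28 | -1-0-,1--0-,1-1-0,11--0,111--
  29 | --101,-1-0-,-11-1,1--0-,111--
  30 | 1-1-0,11--0,111--
  31 | -11-1,111--
Essential prime implicants: -1-0-, 0--11, 1--0-
Petrick residual → --101, -0110, 111--
Minimum SOP uses 6 PIs: cd'e + b'cde' + bd' + a'de + ad' + abc

6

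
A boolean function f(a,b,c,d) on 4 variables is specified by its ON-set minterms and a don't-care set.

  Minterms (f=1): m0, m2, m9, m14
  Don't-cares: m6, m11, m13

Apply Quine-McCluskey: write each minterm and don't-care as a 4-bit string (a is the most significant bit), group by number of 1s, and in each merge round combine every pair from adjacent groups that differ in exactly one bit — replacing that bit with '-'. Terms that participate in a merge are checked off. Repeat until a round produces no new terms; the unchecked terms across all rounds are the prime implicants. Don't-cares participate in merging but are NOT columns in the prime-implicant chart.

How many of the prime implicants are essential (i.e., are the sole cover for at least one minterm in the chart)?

2

[col 0] 0000*, 0010*, 0110*, 1001*, 1011*, 1101*, 1110*
[col 1] -110, 0-10, 00-0, 1-01, 10-1
Prime implicants: -110, 0-10, 00-0, 1-01, 10-1
PI chart (minterm → PIs covering it):
  0 | 00-0  (sole → essential)
  2 | 0-10,00-0
  9 | 1-01,10-1
  14 | -110  (sole → essential)
Essential prime implicants: -110, 00-0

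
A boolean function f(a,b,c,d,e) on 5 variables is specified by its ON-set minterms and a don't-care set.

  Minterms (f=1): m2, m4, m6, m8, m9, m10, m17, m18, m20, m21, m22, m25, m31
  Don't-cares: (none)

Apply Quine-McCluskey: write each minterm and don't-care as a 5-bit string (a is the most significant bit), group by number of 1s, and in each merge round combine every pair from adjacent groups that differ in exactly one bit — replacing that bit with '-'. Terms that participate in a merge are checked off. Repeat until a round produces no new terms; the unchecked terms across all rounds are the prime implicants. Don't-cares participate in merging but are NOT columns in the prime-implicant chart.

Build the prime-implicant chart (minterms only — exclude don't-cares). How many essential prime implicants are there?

3

size-2^0 implicants → 00010(✓)  00100(✓)  00110(✓)  01000(✓)  01001(✓)  01010(✓)  10001(✓)  10010(✓)  10100(✓)  10101(✓)  10110(✓)  11001(✓)  11111
size-2^1 implicants → -0010(✓)  -0100(✓)  -0110(✓)  -1001  0-010  00-10(✓)  001-0(✓)  010-0  0100-  1-001  10-01  10-10(✓)  101-0(✓)  1010-
size-2^2 implicants → -0-10  -01-0
Unchecked terms (primes): -0-10, -01-0, -1001, 0-010, 010-0, 0100-, 1-001, 10-01, 1010-, 11111
Minterm coverage:
  m2 ⊆ -0-10,0-010
  m4 ⊆ -01-0 [E]
  m6 ⊆ -0-10,-01-0
  m8 ⊆ 010-0,0100-
  m9 ⊆ -1001,0100-
  m10 ⊆ 0-010,010-0
  m17 ⊆ 1-001,10-01
  m18 ⊆ -0-10 [E]
  m20 ⊆ -01-0,1010-
  m21 ⊆ 10-01,1010-
  m22 ⊆ -0-10,-01-0
  m25 ⊆ -1001,1-001
  m31 ⊆ 11111 [E]
E = {-0-10, -01-0, 11111}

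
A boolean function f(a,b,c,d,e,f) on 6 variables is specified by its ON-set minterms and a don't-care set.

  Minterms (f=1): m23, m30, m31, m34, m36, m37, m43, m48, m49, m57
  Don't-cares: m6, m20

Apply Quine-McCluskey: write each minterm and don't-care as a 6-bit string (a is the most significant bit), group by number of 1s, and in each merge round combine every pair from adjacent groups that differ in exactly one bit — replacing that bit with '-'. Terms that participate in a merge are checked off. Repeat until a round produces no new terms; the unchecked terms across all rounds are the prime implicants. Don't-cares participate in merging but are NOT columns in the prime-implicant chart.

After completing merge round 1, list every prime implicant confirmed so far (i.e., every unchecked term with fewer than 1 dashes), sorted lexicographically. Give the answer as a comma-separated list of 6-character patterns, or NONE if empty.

000110, 010100, 100010, 101011

Round 0: 000110 010100 010111✓ 011110✓ 011111✓ 100010 100100✓ 100101✓ 101011 110000✓ 110001✓ 111001✓
Round 1: 01-111 01111- 10010- 11-001 11000-
PIs = {000110, 01-111, 010100, 01111-, 100010, 10010-, 101011, 11-001, 11000-}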